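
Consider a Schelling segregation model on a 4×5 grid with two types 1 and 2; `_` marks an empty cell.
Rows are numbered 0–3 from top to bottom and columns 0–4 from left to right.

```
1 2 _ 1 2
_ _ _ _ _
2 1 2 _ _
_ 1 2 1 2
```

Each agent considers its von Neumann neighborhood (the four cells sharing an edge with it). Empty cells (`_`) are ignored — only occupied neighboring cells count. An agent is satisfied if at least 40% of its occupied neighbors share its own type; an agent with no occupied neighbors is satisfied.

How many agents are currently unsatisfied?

9

(0,0)1 0/1 unhappy
(0,1)2 0/1 unhappy
(0,3)1 0/1 unhappy
(0,4)2 0/1 unhappy
(2,0)2 0/1 unhappy
(2,1)1 1/3 unhappy
(2,2)2 1/2 ok
(3,1)1 1/2 ok
(3,2)2 1/3 unhappy
(3,3)1 0/2 unhappy
(3,4)2 0/1 unhappy
Unsatisfied: (0,0), (0,1), (0,3), (0,4), (2,0), (2,1), (3,2), (3,3), (3,4) — 9 in total.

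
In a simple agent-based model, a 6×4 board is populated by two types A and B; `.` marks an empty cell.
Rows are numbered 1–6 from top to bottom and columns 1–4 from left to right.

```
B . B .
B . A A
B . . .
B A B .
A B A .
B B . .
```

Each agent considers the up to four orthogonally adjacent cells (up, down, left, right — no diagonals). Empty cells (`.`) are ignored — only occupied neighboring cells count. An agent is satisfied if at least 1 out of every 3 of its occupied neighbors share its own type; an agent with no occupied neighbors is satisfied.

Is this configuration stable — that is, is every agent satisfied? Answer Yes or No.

No

(1,1)B 1/1 ✓
(1,3)B 0/1 ✗
(2,1)B 2/2 ✓
(2,3)A 1/2 ✓
(2,4)A 1/1 ✓
(3,1)B 2/2 ✓
(4,1)B 1/3 ✓
(4,2)A 0/3 ✗
(4,3)B 0/2 ✗
(5,1)A 0/3 ✗
(5,2)B 1/4 ✗
(5,3)A 0/2 ✗
(6,1)B 1/2 ✓
(6,2)B 2/2 ✓
For instance (1,3) has only 0/1 same-type neighbors, below 1/3.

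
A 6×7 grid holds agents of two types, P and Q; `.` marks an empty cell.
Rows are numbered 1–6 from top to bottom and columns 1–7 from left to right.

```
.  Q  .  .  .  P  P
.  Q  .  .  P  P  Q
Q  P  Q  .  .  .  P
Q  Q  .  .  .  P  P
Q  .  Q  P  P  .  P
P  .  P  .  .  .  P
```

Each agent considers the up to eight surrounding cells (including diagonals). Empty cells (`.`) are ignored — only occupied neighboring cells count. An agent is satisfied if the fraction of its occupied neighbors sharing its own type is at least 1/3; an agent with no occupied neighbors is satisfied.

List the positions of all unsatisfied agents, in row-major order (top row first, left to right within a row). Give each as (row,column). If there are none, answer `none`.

(2,7), (3,2), (6,1)

(1,2)Q 1/1 satisfied
(1,6)P 3/4 satisfied
(1,7)P 2/3 satisfied
(2,2)Q 3/4 satisfied
(2,5)P 2/2 satisfied
(2,6)P 4/5 satisfied
(2,7)Q 0/4 not
(3,1)Q 3/4 satisfied
(3,2)P 0/5 not
(3,3)Q 2/3 satisfied
(3,7)P 3/4 satisfied
(4,1)Q 3/4 satisfied
(4,2)Q 5/6 satisfied
(4,6)P 4/4 satisfied
(4,7)P 3/3 satisfied
(5,1)Q 2/3 satisfied
(5,3)Q 1/3 satisfied
(5,4)P 2/3 satisfied
(5,5)P 2/2 satisfied
(5,7)P 3/3 satisfied
(6,1)P 0/1 not
(6,3)P 1/2 satisfied
(6,7)P 1/1 satisfied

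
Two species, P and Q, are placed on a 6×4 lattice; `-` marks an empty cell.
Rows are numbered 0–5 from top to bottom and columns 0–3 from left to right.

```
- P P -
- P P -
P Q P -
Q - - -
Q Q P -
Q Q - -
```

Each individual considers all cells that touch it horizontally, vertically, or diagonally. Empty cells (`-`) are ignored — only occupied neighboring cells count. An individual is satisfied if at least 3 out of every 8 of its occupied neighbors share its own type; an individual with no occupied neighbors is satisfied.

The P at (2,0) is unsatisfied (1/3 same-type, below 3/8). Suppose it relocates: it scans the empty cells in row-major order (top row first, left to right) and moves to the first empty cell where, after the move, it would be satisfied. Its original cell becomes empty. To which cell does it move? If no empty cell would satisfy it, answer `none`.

Vacating (2,0). Empty cells in order:
  (0,0): 2/2 same-type → satisfied — stop here.

(0,0)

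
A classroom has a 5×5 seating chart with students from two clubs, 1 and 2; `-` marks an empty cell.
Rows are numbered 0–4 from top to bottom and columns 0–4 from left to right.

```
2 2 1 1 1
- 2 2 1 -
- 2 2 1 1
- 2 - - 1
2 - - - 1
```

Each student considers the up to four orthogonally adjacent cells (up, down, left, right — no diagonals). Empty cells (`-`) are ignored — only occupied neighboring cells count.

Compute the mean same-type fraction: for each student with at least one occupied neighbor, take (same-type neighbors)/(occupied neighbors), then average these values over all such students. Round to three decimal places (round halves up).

(0,0)2 1/1
(0,1)2 2/3
(0,2)1 1/3
(0,3)1 3/3
(0,4)1 1/1
(1,1)2 3/3
(1,2)2 2/4
(1,3)1 2/3
(2,1)2 3/3
(2,2)2 2/3
(2,3)1 2/3
(2,4)1 2/2
(3,1)2 1/1
(3,4)1 2/2
(4,0)2 — no occupied neighbors
(4,4)1 1/1
Sum over 15 students: 1/1 + 2/3 + 1/3 + 3/3 + 1/1 + 3/3 + 2/4 + 2/3 + 3/3 + 2/3 + 2/3 + 2/2 + 1/1 + 2/2 + 1/1 = 25/2; mean = 25/2 ÷ 15 = 5/6 = 0.833333… → 0.833.

0.833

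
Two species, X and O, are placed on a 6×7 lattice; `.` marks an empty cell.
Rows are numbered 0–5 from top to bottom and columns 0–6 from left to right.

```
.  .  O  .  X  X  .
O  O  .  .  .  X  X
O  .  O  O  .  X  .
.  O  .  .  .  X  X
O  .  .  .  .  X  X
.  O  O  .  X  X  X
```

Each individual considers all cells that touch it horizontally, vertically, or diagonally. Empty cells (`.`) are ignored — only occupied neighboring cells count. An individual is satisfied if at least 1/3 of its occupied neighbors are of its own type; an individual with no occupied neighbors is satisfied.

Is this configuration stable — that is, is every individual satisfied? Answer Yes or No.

Yes

Row 0: (0,2)O 1/1 satisfied · (0,4)X 2/2 satisfied · (0,5)X 3/3 satisfied
Row 1: (1,0)O 2/2 satisfied · (1,1)O 4/4 satisfied · (1,5)X 4/4 satisfied · (1,6)X 3/3 satisfied
Row 2: (2,0)O 3/3 satisfied · (2,2)O 3/3 satisfied · (2,3)O 1/1 satisfied · (2,5)X 4/4 satisfied
Row 3: (3,1)O 3/3 satisfied · (3,5)X 4/4 satisfied · (3,6)X 4/4 satisfied
Row 4: (4,0)O 2/2 satisfied · (4,5)X 6/6 satisfied · (4,6)X 5/5 satisfied
Row 5: (5,1)O 2/2 satisfied · (5,2)O 1/1 satisfied · (5,4)X 2/2 satisfied · (5,5)X 4/4 satisfied · (5,6)X 3/3 satisfied
All meet the threshold, so the configuration is stable.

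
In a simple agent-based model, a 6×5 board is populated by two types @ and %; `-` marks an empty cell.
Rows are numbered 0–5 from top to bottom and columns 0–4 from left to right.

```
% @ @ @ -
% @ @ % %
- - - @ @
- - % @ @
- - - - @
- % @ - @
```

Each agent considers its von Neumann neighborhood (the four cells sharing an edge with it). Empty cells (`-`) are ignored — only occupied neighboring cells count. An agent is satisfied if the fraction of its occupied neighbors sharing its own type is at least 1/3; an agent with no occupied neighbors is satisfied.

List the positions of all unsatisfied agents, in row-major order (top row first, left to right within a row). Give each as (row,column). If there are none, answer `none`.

(1,3), (3,2), (5,1), (5,2)

(0,0)% 1/2 ✓
(0,1)@ 2/3 ✓
(0,2)@ 3/3 ✓
(0,3)@ 1/2 ✓
(1,0)% 1/2 ✓
(1,1)@ 2/3 ✓
(1,2)@ 2/3 ✓
(1,3)% 1/4 ✗
(1,4)% 1/2 ✓
(2,3)@ 2/3 ✓
(2,4)@ 2/3 ✓
(3,2)% 0/1 ✗
(3,3)@ 2/3 ✓
(3,4)@ 3/3 ✓
(4,4)@ 2/2 ✓
(5,1)% 0/1 ✗
(5,2)@ 0/1 ✗
(5,4)@ 1/1 ✓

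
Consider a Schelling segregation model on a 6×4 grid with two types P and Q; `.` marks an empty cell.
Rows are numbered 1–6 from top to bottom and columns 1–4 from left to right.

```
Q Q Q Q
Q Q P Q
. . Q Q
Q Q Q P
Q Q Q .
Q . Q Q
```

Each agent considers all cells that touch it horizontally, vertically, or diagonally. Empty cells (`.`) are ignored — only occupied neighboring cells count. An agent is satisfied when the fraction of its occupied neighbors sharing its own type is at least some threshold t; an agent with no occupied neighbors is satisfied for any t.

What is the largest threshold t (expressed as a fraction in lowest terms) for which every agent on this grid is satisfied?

Row 1: (1,1)Q 3/3 · (1,2)Q 4/5 · (1,3)Q 4/5 · (1,4)Q 2/3
Row 2: (2,1)Q 3/3 · (2,2)Q 5/6 · (2,3)P 0/7 · (2,4)Q 4/5
Row 3: (3,3)Q 5/7 · (3,4)Q 3/5
Row 4: (4,1)Q 3/3 · (4,2)Q 6/6 · (4,3)Q 5/6 · (4,4)P 0/4
Row 5: (5,1)Q 4/4 · (5,2)Q 7/7 · (5,3)Q 5/6
Row 6: (6,1)Q 2/2 · (6,3)Q 3/3 · (6,4)Q 2/2
The smallest same-type fraction is 0/7 at (2,3), which reduces to 0/1. Any threshold above that leaves this agent unsatisfied.

0/1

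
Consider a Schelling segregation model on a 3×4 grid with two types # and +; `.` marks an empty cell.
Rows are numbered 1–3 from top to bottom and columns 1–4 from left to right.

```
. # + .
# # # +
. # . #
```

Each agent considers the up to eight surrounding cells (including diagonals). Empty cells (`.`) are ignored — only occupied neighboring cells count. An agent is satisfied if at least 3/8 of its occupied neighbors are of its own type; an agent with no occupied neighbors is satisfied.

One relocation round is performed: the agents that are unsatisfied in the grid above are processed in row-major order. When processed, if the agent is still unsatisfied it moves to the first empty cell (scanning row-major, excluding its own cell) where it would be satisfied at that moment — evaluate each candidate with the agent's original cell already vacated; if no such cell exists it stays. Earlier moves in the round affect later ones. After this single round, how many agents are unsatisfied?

1

Initially unsatisfied (in order): (1,3), (2,4).
  (1,3) → (1,4).
  (2,4): no empty cell satisfies it; stays.
Resulting grid:
. # . +
# # # +
. # . #
Unsatisfied now: (2,4).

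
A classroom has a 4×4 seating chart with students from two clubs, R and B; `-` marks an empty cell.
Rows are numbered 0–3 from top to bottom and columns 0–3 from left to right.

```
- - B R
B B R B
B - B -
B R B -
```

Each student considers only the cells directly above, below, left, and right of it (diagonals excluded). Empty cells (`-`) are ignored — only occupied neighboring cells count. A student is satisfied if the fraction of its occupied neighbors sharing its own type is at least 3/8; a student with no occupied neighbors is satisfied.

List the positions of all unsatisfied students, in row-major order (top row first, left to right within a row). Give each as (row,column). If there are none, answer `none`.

(0,2), (0,3), (1,2), (1,3), (3,1)

Row 0: (0,2)B 0/2 not · (0,3)R 0/2 not
Row 1: (1,0)B 2/2 satisfied · (1,1)B 1/2 satisfied · (1,2)R 0/4 not · (1,3)B 0/2 not
Row 2: (2,0)B 2/2 satisfied · (2,2)B 1/2 satisfied
Row 3: (3,0)B 1/2 satisfied · (3,1)R 0/2 not · (3,2)B 1/2 satisfied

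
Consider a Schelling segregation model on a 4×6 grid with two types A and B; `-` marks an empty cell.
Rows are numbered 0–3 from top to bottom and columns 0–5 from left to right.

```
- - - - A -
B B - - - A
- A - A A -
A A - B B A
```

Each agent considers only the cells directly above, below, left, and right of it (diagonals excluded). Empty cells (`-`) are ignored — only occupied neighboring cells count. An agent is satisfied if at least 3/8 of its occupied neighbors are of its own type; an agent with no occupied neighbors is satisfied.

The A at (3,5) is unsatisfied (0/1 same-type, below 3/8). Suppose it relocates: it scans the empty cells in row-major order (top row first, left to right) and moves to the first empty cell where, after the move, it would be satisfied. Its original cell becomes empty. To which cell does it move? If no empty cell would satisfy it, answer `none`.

(0,2)

Vacating (3,5). Empty cells in order:
  (0,0): 0/1 same-type → still unsatisfied.
  (0,1): 0/1 same-type → still unsatisfied.
  (0,2): 0/0 same-type → satisfied — stop here.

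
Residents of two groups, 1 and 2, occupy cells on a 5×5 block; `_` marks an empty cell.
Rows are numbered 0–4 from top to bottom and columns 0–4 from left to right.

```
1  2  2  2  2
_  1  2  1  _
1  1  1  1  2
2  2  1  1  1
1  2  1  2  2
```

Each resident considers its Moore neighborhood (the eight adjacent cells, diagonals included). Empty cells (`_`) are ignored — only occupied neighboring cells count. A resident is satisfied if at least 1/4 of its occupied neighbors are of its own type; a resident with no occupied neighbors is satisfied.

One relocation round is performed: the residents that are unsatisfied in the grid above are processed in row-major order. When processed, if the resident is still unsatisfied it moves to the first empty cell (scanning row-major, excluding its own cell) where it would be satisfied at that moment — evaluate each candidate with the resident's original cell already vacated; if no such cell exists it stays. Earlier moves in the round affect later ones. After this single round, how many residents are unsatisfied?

1

Initially unsatisfied (in order): (2,4), (4,0), (4,3).
  (2,4) → (1,4).
  (4,0) → (1,0).
  (4,3) → (4,0).
Resulting grid:
1 2 2 2 2
1 1 2 1 2
1 1 1 1 _
2 2 1 1 1
2 2 1 _ 2
Unsatisfied now: (4,4).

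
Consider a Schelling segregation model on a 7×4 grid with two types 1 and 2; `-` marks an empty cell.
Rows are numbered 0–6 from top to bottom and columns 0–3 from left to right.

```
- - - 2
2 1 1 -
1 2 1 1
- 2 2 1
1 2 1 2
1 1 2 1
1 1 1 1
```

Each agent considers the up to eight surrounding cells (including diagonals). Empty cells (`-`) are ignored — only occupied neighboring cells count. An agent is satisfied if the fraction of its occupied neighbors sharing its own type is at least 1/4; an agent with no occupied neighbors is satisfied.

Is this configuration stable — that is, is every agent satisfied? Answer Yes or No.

Row 0: (0,3)2 0/1 ✗
Row 1: (1,0)2 1/3 ✓ · (1,1)1 3/5 ✓ · (1,2)1 3/5 ✓
Row 2: (2,0)1 1/4 ✓ · (2,1)2 3/7 ✓ · (2,2)1 4/7 ✓ · (2,3)1 3/4 ✓
Row 3: (3,1)2 3/7 ✓ · (3,2)2 4/8 ✓ · (3,3)1 3/5 ✓
Row 4: (4,0)1 2/4 ✓ · (4,1)2 3/7 ✓ · (4,2)1 3/8 ✓ · (4,3)2 2/5 ✓
Row 5: (5,0)1 4/5 ✓ · (5,1)1 6/8 ✓ · (5,2)2 2/8 ✓ · (5,3)1 3/5 ✓
Row 6: (6,0)1 3/3 ✓ · (6,1)1 4/5 ✓ · (6,2)1 4/5 ✓ · (6,3)1 2/3 ✓
For instance (0,3) has only 0/1 same-type neighbors, below 1/4.

No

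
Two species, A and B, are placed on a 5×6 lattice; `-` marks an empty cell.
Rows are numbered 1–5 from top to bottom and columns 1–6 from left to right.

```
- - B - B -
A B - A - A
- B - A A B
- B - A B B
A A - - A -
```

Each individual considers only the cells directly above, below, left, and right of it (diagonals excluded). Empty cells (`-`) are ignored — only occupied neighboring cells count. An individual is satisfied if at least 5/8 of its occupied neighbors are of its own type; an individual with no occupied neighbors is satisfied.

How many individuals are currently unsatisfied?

Row 1: (1,3)B 0/0 ✓ · (1,5)B 0/0 ✓
Row 2: (2,1)A 0/1 ✗ · (2,2)B 1/2 ✗ · (2,4)A 1/1 ✓ · (2,6)A 0/1 ✗
Row 3: (3,2)B 2/2 ✓ · (3,4)A 3/3 ✓ · (3,5)A 1/3 ✗ · (3,6)B 1/3 ✗
Row 4: (4,2)B 1/2 ✗ · (4,4)A 1/2 ✗ · (4,5)B 1/4 ✗ · (4,6)B 2/2 ✓
Row 5: (5,1)A 1/1 ✓ · (5,2)A 1/2 ✗ · (5,5)A 0/1 ✗
Unsatisfied: (2,1), (2,2), (2,6), (3,5), (3,6), (4,2), (4,4), (4,5), (5,2), (5,5) — 10 in total.

10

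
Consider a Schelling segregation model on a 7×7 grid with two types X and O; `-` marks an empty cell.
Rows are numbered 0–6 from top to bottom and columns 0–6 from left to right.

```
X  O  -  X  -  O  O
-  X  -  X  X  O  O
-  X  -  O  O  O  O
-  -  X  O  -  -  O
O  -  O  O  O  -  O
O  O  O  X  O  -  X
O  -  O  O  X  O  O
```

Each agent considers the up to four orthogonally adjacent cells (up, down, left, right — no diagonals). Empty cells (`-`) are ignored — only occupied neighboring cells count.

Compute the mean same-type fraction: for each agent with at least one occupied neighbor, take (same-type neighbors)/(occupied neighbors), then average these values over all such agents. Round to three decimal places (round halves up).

Row 0: (0,0)X 0/1 · (0,1)O 0/2 · (0,3)X 1/1 · (0,5)O 2/2 · (0,6)O 2/2
Row 1: (1,1)X 1/2 · (1,3)X 2/3 · (1,4)X 1/3 · (1,5)O 3/4 · (1,6)O 3/3
Row 2: (2,1)X 1/1 · (2,3)O 2/3 · (2,4)O 2/3 · (2,5)O 3/3 · (2,6)O 3/3
Row 3: (3,2)X 0/2 · (3,3)O 2/3 · (3,6)O 2/2
Row 4: (4,0)O 1/1 · (4,2)O 2/3 · (4,3)O 3/4 · (4,4)O 2/2 · (4,6)O 1/2
Row 5: (5,0)O 3/3 · (5,1)O 2/2 · (5,2)O 3/4 · (5,3)X 0/4 · (5,4)O 1/3 · (5,6)X 0/2
Row 6: (6,0)O 1/1 · (6,2)O 2/2 · (6,3)O 1/3 · (6,4)X 0/3 · (6,5)O 1/2 · (6,6)O 1/2
Sum over 35 agents: 0/1 + 0/2 + 1/1 + 2/2 + 2/2 + 1/2 + 2/3 + 1/3 + 3/4 + 3/3 + 1/1 + 2/3 + 2/3 + 3/3 + 3/3 + 0/2 + 2/3 + 2/2 + 1/1 + 2/3 + 3/4 + 2/2 + 1/2 + 3/3 + 2/2 + 3/4 + 0/4 + 1/3 + 0/2 + 1/1 + 2/2 + 1/3 + 0/3 + 1/2 + 1/2 = 271/12; mean = 271/12 ÷ 35 = 271/420 = 0.645238… → 0.645.

0.645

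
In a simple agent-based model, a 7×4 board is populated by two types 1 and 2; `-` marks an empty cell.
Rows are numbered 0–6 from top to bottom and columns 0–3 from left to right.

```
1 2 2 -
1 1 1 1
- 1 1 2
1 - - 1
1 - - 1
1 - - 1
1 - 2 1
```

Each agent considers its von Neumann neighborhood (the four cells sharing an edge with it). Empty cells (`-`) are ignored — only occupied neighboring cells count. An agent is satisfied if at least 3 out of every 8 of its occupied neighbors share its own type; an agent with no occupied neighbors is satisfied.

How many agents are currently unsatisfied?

(0,0)1 1/2 ok
(0,1)2 1/3 unhappy
(0,2)2 1/2 ok
(1,0)1 2/2 ok
(1,1)1 3/4 ok
(1,2)1 3/4 ok
(1,3)1 1/2 ok
(2,1)1 2/2 ok
(2,2)1 2/3 ok
(2,3)2 0/3 unhappy
(3,0)1 1/1 ok
(3,3)1 1/2 ok
(4,0)1 2/2 ok
(4,3)1 2/2 ok
(5,0)1 2/2 ok
(5,3)1 2/2 ok
(6,0)1 1/1 ok
(6,2)2 0/1 unhappy
(6,3)1 1/2 ok
Unsatisfied: (0,1), (2,3), (6,2) — 3 in total.

3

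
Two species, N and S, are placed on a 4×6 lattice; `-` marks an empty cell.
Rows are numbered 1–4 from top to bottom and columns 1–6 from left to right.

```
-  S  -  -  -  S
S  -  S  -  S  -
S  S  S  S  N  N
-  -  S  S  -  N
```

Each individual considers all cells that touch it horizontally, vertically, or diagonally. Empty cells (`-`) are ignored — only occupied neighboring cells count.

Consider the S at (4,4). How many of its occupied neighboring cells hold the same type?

Occupied neighbors of (4,4): (3,3)=S, (3,4)=S, (3,5)=N, (4,3)=S.
Same type (S): 3 of 4.

3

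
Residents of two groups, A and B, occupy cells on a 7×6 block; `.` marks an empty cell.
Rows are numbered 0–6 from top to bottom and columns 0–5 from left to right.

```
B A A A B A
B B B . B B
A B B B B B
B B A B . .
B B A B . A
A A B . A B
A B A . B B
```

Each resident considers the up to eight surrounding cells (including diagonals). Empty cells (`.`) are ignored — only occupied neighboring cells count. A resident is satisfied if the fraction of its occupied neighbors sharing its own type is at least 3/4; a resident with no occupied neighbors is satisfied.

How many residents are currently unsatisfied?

Row 0: (0,0)B 2/3 not · (0,1)A 1/5 not · (0,2)A 2/4 not · (0,3)A 1/4 not · (0,4)B 2/4 not · (0,5)A 0/3 not
Row 1: (1,0)B 3/5 not · (1,1)B 5/8 not · (1,2)B 4/7 not · (1,4)B 5/7 not · (1,5)B 4/5 satisfied
Row 2: (2,0)A 0/5 not · (2,1)B 6/8 satisfied · (2,2)B 6/7 satisfied · (2,3)B 5/6 satisfied · (2,4)B 5/5 satisfied · (2,5)B 3/3 satisfied
Row 3: (3,0)B 4/5 satisfied · (3,1)B 5/8 not · (3,2)A 1/8 not · (3,3)B 4/6 not
Row 4: (4,0)B 3/5 not · (4,1)B 4/8 not · (4,2)A 2/7 not · (4,3)B 2/5 not · (4,5)A 1/2 not
Row 5: (5,0)A 2/5 not · (5,1)A 4/8 not · (5,2)B 3/6 not · (5,4)A 1/5 not · (5,5)B 2/4 not
Row 6: (6,0)A 2/3 not · (6,1)B 1/5 not · (6,2)A 1/3 not · (6,4)B 2/3 not · (6,5)B 2/3 not
Unsatisfied: (0,0), (0,1), (0,2), (0,3), (0,4), (0,5), (1,0), (1,1), (1,2), (1,4), (2,0), (3,1), (3,2), (3,3), (4,0), (4,1), (4,2), (4,3), (4,5), (5,0), (5,1), (5,2), (5,4), (5,5), (6,0), (6,1), (6,2), (6,4), (6,5) — 29 in total.

29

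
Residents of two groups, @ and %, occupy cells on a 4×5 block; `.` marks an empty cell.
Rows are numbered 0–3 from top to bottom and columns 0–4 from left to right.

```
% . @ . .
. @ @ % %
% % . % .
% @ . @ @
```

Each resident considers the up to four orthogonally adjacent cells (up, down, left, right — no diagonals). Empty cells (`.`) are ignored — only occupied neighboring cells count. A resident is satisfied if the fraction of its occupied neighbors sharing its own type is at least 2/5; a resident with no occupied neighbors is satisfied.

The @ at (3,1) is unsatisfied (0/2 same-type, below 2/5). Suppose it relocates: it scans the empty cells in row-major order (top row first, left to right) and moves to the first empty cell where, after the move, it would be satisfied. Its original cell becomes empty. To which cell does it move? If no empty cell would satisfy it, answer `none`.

Vacating (3,1). Empty cells in order:
  (0,1): 2/3 same-type → satisfied — stop here.

(0,1)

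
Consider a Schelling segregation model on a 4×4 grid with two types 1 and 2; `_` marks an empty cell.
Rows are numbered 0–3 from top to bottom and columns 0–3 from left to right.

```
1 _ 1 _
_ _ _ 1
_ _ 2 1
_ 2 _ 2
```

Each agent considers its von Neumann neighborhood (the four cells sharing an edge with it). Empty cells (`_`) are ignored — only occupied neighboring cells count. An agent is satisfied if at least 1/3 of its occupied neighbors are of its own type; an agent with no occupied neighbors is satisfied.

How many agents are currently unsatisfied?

Row 0: (0,0)1 0/0 ✓ · (0,2)1 0/0 ✓
Row 1: (1,3)1 1/1 ✓
Row 2: (2,2)2 0/1 ✗ · (2,3)1 1/3 ✓
Row 3: (3,1)2 0/0 ✓ · (3,3)2 0/1 ✗
Unsatisfied: (2,2), (3,3) — 2 in total.

2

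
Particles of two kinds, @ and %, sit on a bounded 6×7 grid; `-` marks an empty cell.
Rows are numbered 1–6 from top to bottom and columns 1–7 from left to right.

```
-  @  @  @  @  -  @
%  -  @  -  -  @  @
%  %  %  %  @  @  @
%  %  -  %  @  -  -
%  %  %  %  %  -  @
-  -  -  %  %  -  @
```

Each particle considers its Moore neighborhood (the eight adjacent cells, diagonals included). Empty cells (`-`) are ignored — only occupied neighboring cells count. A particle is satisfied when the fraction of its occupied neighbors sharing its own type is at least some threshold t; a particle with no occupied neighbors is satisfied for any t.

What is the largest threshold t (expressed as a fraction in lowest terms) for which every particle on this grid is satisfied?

Row 1: (1,2)@ 2/3 · (1,3)@ 3/3 · (1,4)@ 3/3 · (1,5)@ 2/2 · (1,7)@ 2/2
Row 2: (2,1)% 2/3 · (2,3)@ 3/6 · (2,6)@ 6/6 · (2,7)@ 4/4
Row 3: (3,1)% 4/4 · (3,2)% 5/6 · (3,3)% 4/5 · (3,4)% 2/5 · (3,5)@ 3/5 · (3,6)@ 5/5 · (3,7)@ 3/3
Row 4: (4,1)% 5/5 · (4,2)% 7/7 · (4,4)% 5/7 · (4,5)@ 2/6
Row 5: (5,1)% 3/3 · (5,2)% 4/4 · (5,3)% 5/5 · (5,4)% 5/6 · (5,5)% 4/5 · (5,7)@ 1/1
Row 6: (6,4)% 4/4 · (6,5)% 3/3 · (6,7)@ 1/1
The smallest same-type fraction is 2/6 at (4,5), which reduces to 1/3. Any threshold above that leaves this particle unsatisfied.

1/3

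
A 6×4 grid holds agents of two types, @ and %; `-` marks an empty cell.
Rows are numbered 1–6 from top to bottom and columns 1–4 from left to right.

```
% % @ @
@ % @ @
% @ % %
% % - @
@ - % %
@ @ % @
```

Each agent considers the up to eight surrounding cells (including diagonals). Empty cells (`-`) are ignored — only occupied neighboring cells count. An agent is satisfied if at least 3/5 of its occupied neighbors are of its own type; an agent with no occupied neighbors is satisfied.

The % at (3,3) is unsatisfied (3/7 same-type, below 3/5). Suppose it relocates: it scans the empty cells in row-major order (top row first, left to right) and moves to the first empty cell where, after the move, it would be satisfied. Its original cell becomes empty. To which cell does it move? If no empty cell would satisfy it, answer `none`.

Vacating (3,3). Empty cells in order:
  (4,3): 4/6 same-type → satisfied — stop here.

(4,3)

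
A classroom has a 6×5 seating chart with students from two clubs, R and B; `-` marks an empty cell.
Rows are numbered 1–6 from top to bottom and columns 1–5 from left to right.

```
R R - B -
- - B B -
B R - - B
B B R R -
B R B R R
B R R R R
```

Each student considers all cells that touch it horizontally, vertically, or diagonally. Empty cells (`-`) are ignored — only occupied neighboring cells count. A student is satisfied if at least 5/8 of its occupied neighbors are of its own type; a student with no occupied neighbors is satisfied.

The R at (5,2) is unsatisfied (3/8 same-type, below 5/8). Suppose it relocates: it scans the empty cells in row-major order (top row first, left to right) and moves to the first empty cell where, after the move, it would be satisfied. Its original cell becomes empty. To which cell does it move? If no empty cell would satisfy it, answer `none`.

(2,1)

Vacating (5,2). Empty cells in order:
  (1,3): 1/4 same-type → still unsatisfied.
  (1,5): 0/2 same-type → still unsatisfied.
  (2,1): 3/4 same-type → satisfied — stop here.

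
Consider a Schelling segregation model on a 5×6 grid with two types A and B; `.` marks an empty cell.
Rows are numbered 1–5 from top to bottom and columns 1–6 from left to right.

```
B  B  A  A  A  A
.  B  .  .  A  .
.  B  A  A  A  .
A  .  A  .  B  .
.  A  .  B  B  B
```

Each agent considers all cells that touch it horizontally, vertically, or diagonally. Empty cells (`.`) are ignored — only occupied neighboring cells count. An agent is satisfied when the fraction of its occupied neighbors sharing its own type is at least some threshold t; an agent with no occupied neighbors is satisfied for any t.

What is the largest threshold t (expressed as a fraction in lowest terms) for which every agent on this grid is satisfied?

Row 1: (1,1)B 2/2 · (1,2)B 2/3 · (1,3)A 1/3 · (1,4)A 3/3 · (1,5)A 3/3 · (1,6)A 2/2
Row 2: (2,2)B 3/5 · (2,5)A 5/5
Row 3: (3,2)B 1/4 · (3,3)A 2/4 · (3,4)A 4/5 · (3,5)A 2/3
Row 4: (4,1)A 1/2 · (4,3)A 3/5 · (4,5)B 3/5
Row 5: (5,2)A 2/2 · (5,4)B 2/3 · (5,5)B 3/3 · (5,6)B 2/2
The smallest same-type fraction is 1/4 at (3,2), which reduces to 1/4. Any threshold above that leaves this agent unsatisfied.

1/4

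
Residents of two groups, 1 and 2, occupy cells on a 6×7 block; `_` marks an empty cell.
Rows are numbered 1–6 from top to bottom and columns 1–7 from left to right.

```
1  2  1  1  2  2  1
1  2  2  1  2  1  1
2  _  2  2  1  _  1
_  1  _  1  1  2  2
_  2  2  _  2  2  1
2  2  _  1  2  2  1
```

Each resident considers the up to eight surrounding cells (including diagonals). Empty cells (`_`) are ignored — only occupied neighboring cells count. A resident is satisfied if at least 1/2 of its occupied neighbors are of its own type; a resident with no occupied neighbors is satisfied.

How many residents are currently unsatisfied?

19

Row 1: (1,1)1 1/3 unhappy · (1,2)2 2/5 unhappy · (1,3)1 2/5 unhappy · (1,4)1 2/5 unhappy · (1,5)2 2/5 unhappy · (1,6)2 2/5 unhappy · (1,7)1 2/3 ok
Row 2: (2,1)1 1/4 unhappy · (2,2)2 4/7 ok · (2,3)2 4/7 ok · (2,4)1 3/8 unhappy · (2,5)2 3/7 unhappy · (2,6)1 4/7 ok · (2,7)1 3/4 ok
Row 3: (3,1)2 1/3 unhappy · (3,3)2 3/6 ok · (3,4)2 3/7 unhappy · (3,5)1 4/7 ok · (3,7)1 2/4 ok
Row 4: (4,2)1 0/4 unhappy · (4,4)1 2/6 unhappy · (4,5)1 2/6 unhappy · (4,6)2 3/7 unhappy · (4,7)2 2/4 ok
Row 5: (5,2)2 3/4 ok · (5,3)2 2/5 unhappy · (5,5)2 4/7 ok · (5,6)2 5/8 ok · (5,7)1 1/5 unhappy
Row 6: (6,1)2 2/2 ok · (6,2)2 3/3 ok · (6,4)1 0/3 unhappy · (6,5)2 3/4 ok · (6,6)2 3/5 ok · (6,7)1 1/3 unhappy
Unsatisfied: (1,1), (1,2), (1,3), (1,4), (1,5), (1,6), (2,1), (2,4), (2,5), (3,1), (3,4), (4,2), (4,4), (4,5), (4,6), (5,3), (5,7), (6,4), (6,7) — 19 in total.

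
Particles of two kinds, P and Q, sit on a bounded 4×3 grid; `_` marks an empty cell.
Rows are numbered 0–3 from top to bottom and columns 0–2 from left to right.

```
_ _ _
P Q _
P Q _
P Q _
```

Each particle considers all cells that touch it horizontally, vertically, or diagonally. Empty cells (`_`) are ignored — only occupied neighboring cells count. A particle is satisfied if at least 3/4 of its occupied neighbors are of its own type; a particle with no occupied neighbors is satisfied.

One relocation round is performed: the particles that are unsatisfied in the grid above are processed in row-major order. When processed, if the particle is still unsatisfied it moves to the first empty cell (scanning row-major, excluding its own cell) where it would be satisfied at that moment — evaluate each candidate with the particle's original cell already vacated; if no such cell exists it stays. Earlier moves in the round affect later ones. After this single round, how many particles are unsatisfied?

Initially unsatisfied (in order): (1,0), (1,1), (2,0), (2,1), (3,0), (3,1).
  (1,0): no empty cell satisfies it; stays.
  (1,1) → (0,2).
  (2,0) → (0,0).
  (2,1) → (1,2).
  (3,0): no empty cell satisfies it; stays.
  (3,1) → (2,2).
Resulting grid:
P _ Q
P _ Q
_ _ Q
P _ _
All satisfied now.

0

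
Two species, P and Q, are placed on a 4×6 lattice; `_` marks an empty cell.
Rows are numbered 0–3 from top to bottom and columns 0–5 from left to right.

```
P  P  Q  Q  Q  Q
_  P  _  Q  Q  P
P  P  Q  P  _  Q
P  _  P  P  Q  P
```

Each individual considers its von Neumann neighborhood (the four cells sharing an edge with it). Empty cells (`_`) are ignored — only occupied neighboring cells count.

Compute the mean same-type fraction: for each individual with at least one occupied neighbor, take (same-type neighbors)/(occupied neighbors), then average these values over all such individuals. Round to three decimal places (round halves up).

Row 0: (0,0)P 1/1 · (0,1)P 2/3 · (0,2)Q 1/2 · (0,3)Q 3/3 · (0,4)Q 3/3 · (0,5)Q 1/2
Row 1: (1,1)P 2/2 · (1,3)Q 2/3 · (1,4)Q 2/3 · (1,5)P 0/3
Row 2: (2,0)P 2/2 · (2,1)P 2/3 · (2,2)Q 0/3 · (2,3)P 1/3 · (2,5)Q 0/2
Row 3: (3,0)P 1/1 · (3,2)P 1/2 · (3,3)P 2/3 · (3,4)Q 0/2 · (3,5)P 0/2
Sum over 20 individuals: 1/1 + 2/3 + 1/2 + 3/3 + 3/3 + 1/2 + 2/2 + 2/3 + 2/3 + 0/3 + 2/2 + 2/3 + 0/3 + 1/3 + 0/2 + 1/1 + 1/2 + 2/3 + 0/2 + 0/2 = 67/6; mean = 67/6 ÷ 20 = 67/120 = 0.558333… → 0.558.

0.558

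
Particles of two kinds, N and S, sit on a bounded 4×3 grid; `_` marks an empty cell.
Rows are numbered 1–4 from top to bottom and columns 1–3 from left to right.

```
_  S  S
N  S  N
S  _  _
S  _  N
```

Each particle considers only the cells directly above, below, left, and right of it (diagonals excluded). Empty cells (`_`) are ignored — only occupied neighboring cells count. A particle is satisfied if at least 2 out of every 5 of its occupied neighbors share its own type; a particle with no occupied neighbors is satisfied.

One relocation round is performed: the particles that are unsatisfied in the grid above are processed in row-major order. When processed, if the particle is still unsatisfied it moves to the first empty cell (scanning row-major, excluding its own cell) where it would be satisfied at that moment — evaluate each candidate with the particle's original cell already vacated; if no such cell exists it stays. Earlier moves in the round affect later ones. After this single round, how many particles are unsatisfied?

0

Initially unsatisfied (in order): (2,1), (2,2), (2,3).
  (2,1) → (3,3).
  (2,2): now satisfied by earlier moves; stays.
  (2,3) → (4,2).
Resulting grid:
_ S S
_ S _
S _ N
S N N
All satisfied now.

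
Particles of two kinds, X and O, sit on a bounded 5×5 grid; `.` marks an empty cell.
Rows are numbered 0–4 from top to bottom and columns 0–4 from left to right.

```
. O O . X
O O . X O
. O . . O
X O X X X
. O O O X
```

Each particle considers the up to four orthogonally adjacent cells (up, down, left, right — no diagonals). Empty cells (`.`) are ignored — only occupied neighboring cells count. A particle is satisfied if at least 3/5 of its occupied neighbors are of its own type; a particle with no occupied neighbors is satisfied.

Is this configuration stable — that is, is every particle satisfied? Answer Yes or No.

No

Row 0: (0,1)O 2/2 satisfied · (0,2)O 1/1 satisfied · (0,4)X 0/1 not
Row 1: (1,0)O 1/1 satisfied · (1,1)O 3/3 satisfied · (1,3)X 0/1 not · (1,4)O 1/3 not
Row 2: (2,1)O 2/2 satisfied · (2,4)O 1/2 not
Row 3: (3,0)X 0/1 not · (3,1)O 2/4 not · (3,2)X 1/3 not · (3,3)X 2/3 satisfied · (3,4)X 2/3 satisfied
Row 4: (4,1)O 2/2 satisfied · (4,2)O 2/3 satisfied · (4,3)O 1/3 not · (4,4)X 1/2 not
For instance (0,4) has only 0/1 same-type neighbors, below 3/5.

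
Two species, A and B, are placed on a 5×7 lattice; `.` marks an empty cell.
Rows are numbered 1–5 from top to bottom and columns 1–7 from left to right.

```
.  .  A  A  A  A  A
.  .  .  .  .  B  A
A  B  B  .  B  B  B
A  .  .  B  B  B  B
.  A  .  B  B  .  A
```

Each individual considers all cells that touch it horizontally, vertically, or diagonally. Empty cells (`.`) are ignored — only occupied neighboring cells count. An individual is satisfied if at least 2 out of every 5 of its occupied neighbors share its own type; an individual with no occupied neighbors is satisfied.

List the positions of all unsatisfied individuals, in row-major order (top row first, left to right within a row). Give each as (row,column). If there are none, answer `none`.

(3,2), (5,7)

(1,3)A 1/1 satisfied
(1,4)A 2/2 satisfied
(1,5)A 2/3 satisfied
(1,6)A 3/4 satisfied
(1,7)A 2/3 satisfied
(2,6)B 3/7 satisfied
(2,7)A 2/5 satisfied
(3,1)A 1/2 satisfied
(3,2)B 1/3 not
(3,3)B 2/2 satisfied
(3,5)B 5/5 satisfied
(3,6)B 6/7 satisfied
(3,7)B 4/5 satisfied
(4,1)A 2/3 satisfied
(4,4)B 5/5 satisfied
(4,5)B 6/6 satisfied
(4,6)B 6/7 satisfied
(4,7)B 3/4 satisfied
(5,2)A 1/1 satisfied
(5,4)B 3/3 satisfied
(5,5)B 4/4 satisfied
(5,7)A 0/2 not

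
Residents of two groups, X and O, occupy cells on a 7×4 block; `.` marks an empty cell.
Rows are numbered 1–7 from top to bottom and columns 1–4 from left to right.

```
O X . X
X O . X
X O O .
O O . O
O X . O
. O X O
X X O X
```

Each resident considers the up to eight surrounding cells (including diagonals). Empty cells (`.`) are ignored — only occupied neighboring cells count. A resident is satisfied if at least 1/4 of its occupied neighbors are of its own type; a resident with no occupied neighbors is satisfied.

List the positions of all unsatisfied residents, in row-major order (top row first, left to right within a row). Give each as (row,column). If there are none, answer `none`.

(1,1)O 1/3 ✓
(1,2)X 1/3 ✓
(1,4)X 1/1 ✓
(2,1)X 2/5 ✓
(2,2)O 3/6 ✓
(2,4)X 1/2 ✓
(3,1)X 1/5 ✗
(3,2)O 4/6 ✓
(3,3)O 4/5 ✓
(4,1)O 3/5 ✓
(4,2)O 4/6 ✓
(4,4)O 2/2 ✓
(5,1)O 3/4 ✓
(5,2)X 1/5 ✗
(5,4)O 2/3 ✓
(6,2)O 2/6 ✓
(6,3)X 3/7 ✓
(6,4)O 2/4 ✓
(7,1)X 1/2 ✓
(7,2)X 2/4 ✓
(7,3)O 2/5 ✓
(7,4)X 1/3 ✓

(3,1), (5,2)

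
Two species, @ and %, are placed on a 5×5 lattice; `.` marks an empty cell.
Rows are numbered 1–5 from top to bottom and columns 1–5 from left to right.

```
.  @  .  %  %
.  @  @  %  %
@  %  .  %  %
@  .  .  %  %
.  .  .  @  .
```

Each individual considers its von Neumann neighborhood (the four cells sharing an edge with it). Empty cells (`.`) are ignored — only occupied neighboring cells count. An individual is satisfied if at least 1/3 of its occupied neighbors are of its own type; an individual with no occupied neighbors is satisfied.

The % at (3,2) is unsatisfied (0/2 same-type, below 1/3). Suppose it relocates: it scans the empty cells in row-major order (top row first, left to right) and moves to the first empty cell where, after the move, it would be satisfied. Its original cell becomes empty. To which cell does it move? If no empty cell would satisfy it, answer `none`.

Vacating (3,2). Empty cells in order:
  (1,1): 0/1 same-type → still unsatisfied.
  (1,3): 1/3 same-type → satisfied — stop here.

(1,3)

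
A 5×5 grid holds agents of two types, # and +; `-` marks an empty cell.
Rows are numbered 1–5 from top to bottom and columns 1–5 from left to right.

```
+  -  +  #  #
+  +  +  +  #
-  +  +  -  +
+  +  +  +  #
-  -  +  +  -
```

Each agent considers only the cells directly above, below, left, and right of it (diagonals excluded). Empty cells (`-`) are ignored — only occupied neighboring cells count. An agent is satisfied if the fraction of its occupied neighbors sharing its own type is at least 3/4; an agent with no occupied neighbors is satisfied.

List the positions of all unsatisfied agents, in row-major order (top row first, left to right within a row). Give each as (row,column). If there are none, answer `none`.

Row 1: (1,1)+ 1/1 ✓ · (1,3)+ 1/2 ✗ · (1,4)# 1/3 ✗ · (1,5)# 2/2 ✓
Row 2: (2,1)+ 2/2 ✓ · (2,2)+ 3/3 ✓ · (2,3)+ 4/4 ✓ · (2,4)+ 1/3 ✗ · (2,5)# 1/3 ✗
Row 3: (3,2)+ 3/3 ✓ · (3,3)+ 3/3 ✓ · (3,5)+ 0/2 ✗
Row 4: (4,1)+ 1/1 ✓ · (4,2)+ 3/3 ✓ · (4,3)+ 4/4 ✓ · (4,4)+ 2/3 ✗ · (4,5)# 0/2 ✗
Row 5: (5,3)+ 2/2 ✓ · (5,4)+ 2/2 ✓

(1,3), (1,4), (2,4), (2,5), (3,5), (4,4), (4,5)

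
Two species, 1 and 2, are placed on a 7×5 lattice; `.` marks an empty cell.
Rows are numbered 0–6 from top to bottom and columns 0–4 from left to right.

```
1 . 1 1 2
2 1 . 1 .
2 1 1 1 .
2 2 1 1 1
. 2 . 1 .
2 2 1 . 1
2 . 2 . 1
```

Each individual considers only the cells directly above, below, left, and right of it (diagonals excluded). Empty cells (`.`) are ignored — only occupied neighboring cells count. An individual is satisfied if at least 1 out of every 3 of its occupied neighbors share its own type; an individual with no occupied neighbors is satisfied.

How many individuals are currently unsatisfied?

(0,0)1 0/1 not
(0,2)1 1/1 satisfied
(0,3)1 2/3 satisfied
(0,4)2 0/1 not
(1,0)2 1/3 satisfied
(1,1)1 1/2 satisfied
(1,3)1 2/2 satisfied
(2,0)2 2/3 satisfied
(2,1)1 2/4 satisfied
(2,2)1 3/3 satisfied
(2,3)1 3/3 satisfied
(3,0)2 2/2 satisfied
(3,1)2 2/4 satisfied
(3,2)1 2/3 satisfied
(3,3)1 4/4 satisfied
(3,4)1 1/1 satisfied
(4,1)2 2/2 satisfied
(4,3)1 1/1 satisfied
(5,0)2 2/2 satisfied
(5,1)2 2/3 satisfied
(5,2)1 0/2 not
(5,4)1 1/1 satisfied
(6,0)2 1/1 satisfied
(6,2)2 0/1 not
(6,4)1 1/1 satisfied
Unsatisfied: (0,0), (0,4), (5,2), (6,2) — 4 in total.

4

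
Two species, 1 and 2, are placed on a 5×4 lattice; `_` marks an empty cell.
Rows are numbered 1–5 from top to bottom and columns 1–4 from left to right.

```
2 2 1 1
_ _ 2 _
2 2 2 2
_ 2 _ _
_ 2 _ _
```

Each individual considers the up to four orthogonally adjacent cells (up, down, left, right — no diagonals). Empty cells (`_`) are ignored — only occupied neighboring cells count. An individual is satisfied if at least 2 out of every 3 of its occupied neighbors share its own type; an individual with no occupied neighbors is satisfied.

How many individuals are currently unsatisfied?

3

(1,1)2 1/1 satisfied
(1,2)2 1/2 not
(1,3)1 1/3 not
(1,4)1 1/1 satisfied
(2,3)2 1/2 not
(3,1)2 1/1 satisfied
(3,2)2 3/3 satisfied
(3,3)2 3/3 satisfied
(3,4)2 1/1 satisfied
(4,2)2 2/2 satisfied
(5,2)2 1/1 satisfied
Unsatisfied: (1,2), (1,3), (2,3) — 3 in total.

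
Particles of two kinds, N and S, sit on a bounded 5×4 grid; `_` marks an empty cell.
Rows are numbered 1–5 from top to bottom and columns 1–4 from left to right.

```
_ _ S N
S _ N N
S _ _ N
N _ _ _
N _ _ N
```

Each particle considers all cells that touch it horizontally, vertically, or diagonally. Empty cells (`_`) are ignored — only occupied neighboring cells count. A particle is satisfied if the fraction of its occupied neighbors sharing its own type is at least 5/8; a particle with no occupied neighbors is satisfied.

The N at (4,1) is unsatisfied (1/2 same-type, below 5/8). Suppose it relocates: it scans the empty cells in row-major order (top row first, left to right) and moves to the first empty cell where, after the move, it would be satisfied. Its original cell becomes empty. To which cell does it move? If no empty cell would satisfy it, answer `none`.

Vacating (4,1). Empty cells in order:
  (1,1): 0/1 same-type → still unsatisfied.
  (1,2): 1/3 same-type → still unsatisfied.
  (2,2): 1/4 same-type → still unsatisfied.
  (3,2): 1/3 same-type → still unsatisfied.
  (3,3): 3/3 same-type → satisfied — stop here.

(3,3)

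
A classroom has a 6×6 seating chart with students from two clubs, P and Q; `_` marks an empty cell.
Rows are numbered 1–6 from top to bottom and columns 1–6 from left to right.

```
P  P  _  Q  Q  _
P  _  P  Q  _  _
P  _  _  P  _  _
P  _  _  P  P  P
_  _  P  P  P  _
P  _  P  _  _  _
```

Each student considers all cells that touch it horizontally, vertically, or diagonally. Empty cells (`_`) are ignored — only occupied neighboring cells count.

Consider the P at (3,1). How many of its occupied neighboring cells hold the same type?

Occupied neighbors of (3,1): (2,1)=P, (4,1)=P.
Same type (P): 2 of 2.

2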